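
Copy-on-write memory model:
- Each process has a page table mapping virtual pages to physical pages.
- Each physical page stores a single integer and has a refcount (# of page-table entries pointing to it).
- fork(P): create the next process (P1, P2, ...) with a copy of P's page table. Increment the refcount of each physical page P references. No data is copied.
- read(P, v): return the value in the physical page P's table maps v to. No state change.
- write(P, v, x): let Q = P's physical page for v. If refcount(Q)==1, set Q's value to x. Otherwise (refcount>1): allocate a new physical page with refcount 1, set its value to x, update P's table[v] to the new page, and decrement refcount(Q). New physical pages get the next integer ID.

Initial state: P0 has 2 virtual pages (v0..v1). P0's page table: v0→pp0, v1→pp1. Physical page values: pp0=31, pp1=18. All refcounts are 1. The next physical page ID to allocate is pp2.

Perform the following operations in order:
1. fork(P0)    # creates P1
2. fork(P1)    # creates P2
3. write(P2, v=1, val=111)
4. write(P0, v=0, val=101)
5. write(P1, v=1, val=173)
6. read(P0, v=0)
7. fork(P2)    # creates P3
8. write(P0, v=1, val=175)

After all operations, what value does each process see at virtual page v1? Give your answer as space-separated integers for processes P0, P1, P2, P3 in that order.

Answer: 175 173 111 111

Derivation:
Op 1: fork(P0) -> P1. 2 ppages; refcounts: pp0:2 pp1:2
Op 2: fork(P1) -> P2. 2 ppages; refcounts: pp0:3 pp1:3
Op 3: write(P2, v1, 111). refcount(pp1)=3>1 -> COPY to pp2. 3 ppages; refcounts: pp0:3 pp1:2 pp2:1
Op 4: write(P0, v0, 101). refcount(pp0)=3>1 -> COPY to pp3. 4 ppages; refcounts: pp0:2 pp1:2 pp2:1 pp3:1
Op 5: write(P1, v1, 173). refcount(pp1)=2>1 -> COPY to pp4. 5 ppages; refcounts: pp0:2 pp1:1 pp2:1 pp3:1 pp4:1
Op 6: read(P0, v0) -> 101. No state change.
Op 7: fork(P2) -> P3. 5 ppages; refcounts: pp0:3 pp1:1 pp2:2 pp3:1 pp4:1
Op 8: write(P0, v1, 175). refcount(pp1)=1 -> write in place. 5 ppages; refcounts: pp0:3 pp1:1 pp2:2 pp3:1 pp4:1
P0: v1 -> pp1 = 175
P1: v1 -> pp4 = 173
P2: v1 -> pp2 = 111
P3: v1 -> pp2 = 111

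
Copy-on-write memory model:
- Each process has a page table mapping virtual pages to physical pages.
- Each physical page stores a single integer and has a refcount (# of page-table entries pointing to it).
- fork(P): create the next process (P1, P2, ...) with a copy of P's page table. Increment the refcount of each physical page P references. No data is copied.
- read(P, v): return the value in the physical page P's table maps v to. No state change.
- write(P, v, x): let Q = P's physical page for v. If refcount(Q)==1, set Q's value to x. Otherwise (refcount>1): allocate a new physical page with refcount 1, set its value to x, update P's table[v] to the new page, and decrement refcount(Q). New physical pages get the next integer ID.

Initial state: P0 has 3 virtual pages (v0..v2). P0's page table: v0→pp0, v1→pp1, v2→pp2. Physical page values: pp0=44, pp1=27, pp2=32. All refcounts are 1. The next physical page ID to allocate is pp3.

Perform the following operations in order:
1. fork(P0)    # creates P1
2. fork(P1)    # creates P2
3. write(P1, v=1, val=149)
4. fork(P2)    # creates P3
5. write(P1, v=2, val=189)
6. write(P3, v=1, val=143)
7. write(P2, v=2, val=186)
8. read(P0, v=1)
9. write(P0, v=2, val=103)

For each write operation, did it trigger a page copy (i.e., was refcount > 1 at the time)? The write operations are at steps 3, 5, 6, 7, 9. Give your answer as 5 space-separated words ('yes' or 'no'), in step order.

Op 1: fork(P0) -> P1. 3 ppages; refcounts: pp0:2 pp1:2 pp2:2
Op 2: fork(P1) -> P2. 3 ppages; refcounts: pp0:3 pp1:3 pp2:3
Op 3: write(P1, v1, 149). refcount(pp1)=3>1 -> COPY to pp3. 4 ppages; refcounts: pp0:3 pp1:2 pp2:3 pp3:1
Op 4: fork(P2) -> P3. 4 ppages; refcounts: pp0:4 pp1:3 pp2:4 pp3:1
Op 5: write(P1, v2, 189). refcount(pp2)=4>1 -> COPY to pp4. 5 ppages; refcounts: pp0:4 pp1:3 pp2:3 pp3:1 pp4:1
Op 6: write(P3, v1, 143). refcount(pp1)=3>1 -> COPY to pp5. 6 ppages; refcounts: pp0:4 pp1:2 pp2:3 pp3:1 pp4:1 pp5:1
Op 7: write(P2, v2, 186). refcount(pp2)=3>1 -> COPY to pp6. 7 ppages; refcounts: pp0:4 pp1:2 pp2:2 pp3:1 pp4:1 pp5:1 pp6:1
Op 8: read(P0, v1) -> 27. No state change.
Op 9: write(P0, v2, 103). refcount(pp2)=2>1 -> COPY to pp7. 8 ppages; refcounts: pp0:4 pp1:2 pp2:1 pp3:1 pp4:1 pp5:1 pp6:1 pp7:1

yes yes yes yes yes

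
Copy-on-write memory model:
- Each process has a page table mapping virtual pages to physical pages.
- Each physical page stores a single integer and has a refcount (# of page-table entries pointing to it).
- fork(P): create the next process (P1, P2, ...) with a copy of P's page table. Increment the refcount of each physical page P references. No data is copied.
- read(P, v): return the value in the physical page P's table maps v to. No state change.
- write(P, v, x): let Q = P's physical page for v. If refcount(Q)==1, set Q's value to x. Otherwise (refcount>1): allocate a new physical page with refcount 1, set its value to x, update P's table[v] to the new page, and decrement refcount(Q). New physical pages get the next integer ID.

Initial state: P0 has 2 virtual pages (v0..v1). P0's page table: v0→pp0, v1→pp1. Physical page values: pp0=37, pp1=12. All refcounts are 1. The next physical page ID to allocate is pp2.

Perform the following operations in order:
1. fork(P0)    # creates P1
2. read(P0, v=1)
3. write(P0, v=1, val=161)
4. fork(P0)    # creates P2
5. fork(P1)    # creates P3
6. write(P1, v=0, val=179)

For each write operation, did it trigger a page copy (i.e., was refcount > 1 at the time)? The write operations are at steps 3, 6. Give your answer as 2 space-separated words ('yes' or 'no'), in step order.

Op 1: fork(P0) -> P1. 2 ppages; refcounts: pp0:2 pp1:2
Op 2: read(P0, v1) -> 12. No state change.
Op 3: write(P0, v1, 161). refcount(pp1)=2>1 -> COPY to pp2. 3 ppages; refcounts: pp0:2 pp1:1 pp2:1
Op 4: fork(P0) -> P2. 3 ppages; refcounts: pp0:3 pp1:1 pp2:2
Op 5: fork(P1) -> P3. 3 ppages; refcounts: pp0:4 pp1:2 pp2:2
Op 6: write(P1, v0, 179). refcount(pp0)=4>1 -> COPY to pp3. 4 ppages; refcounts: pp0:3 pp1:2 pp2:2 pp3:1

yes yes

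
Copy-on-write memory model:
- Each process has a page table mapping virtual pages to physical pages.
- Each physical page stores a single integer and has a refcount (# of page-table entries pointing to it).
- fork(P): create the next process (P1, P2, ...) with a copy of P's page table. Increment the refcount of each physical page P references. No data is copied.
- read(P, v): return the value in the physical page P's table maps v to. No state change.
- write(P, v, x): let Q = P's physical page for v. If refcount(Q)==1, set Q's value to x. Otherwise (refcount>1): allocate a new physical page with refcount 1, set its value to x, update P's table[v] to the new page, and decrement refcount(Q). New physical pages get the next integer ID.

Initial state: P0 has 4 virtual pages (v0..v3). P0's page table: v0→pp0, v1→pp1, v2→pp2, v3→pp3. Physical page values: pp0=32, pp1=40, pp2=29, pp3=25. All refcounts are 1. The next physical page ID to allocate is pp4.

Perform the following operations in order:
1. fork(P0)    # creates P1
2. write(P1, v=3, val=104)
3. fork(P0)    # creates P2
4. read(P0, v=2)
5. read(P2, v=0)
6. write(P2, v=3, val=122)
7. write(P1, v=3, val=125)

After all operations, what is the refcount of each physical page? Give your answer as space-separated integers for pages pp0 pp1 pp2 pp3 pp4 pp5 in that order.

Op 1: fork(P0) -> P1. 4 ppages; refcounts: pp0:2 pp1:2 pp2:2 pp3:2
Op 2: write(P1, v3, 104). refcount(pp3)=2>1 -> COPY to pp4. 5 ppages; refcounts: pp0:2 pp1:2 pp2:2 pp3:1 pp4:1
Op 3: fork(P0) -> P2. 5 ppages; refcounts: pp0:3 pp1:3 pp2:3 pp3:2 pp4:1
Op 4: read(P0, v2) -> 29. No state change.
Op 5: read(P2, v0) -> 32. No state change.
Op 6: write(P2, v3, 122). refcount(pp3)=2>1 -> COPY to pp5. 6 ppages; refcounts: pp0:3 pp1:3 pp2:3 pp3:1 pp4:1 pp5:1
Op 7: write(P1, v3, 125). refcount(pp4)=1 -> write in place. 6 ppages; refcounts: pp0:3 pp1:3 pp2:3 pp3:1 pp4:1 pp5:1

Answer: 3 3 3 1 1 1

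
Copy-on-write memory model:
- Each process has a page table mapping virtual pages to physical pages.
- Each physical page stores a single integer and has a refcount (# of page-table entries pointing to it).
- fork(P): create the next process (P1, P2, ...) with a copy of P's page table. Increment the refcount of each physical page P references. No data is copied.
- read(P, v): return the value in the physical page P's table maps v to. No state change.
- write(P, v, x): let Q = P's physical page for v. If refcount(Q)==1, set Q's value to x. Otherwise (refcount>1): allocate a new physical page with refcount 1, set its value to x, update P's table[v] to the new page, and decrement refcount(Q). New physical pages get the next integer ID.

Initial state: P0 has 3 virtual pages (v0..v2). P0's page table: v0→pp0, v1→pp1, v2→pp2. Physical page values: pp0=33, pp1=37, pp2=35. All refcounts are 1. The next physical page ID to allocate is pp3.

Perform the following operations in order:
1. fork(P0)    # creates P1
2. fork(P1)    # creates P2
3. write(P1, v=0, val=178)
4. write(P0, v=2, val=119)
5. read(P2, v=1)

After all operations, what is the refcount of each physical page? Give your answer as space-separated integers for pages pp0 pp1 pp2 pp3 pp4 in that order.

Op 1: fork(P0) -> P1. 3 ppages; refcounts: pp0:2 pp1:2 pp2:2
Op 2: fork(P1) -> P2. 3 ppages; refcounts: pp0:3 pp1:3 pp2:3
Op 3: write(P1, v0, 178). refcount(pp0)=3>1 -> COPY to pp3. 4 ppages; refcounts: pp0:2 pp1:3 pp2:3 pp3:1
Op 4: write(P0, v2, 119). refcount(pp2)=3>1 -> COPY to pp4. 5 ppages; refcounts: pp0:2 pp1:3 pp2:2 pp3:1 pp4:1
Op 5: read(P2, v1) -> 37. No state change.

Answer: 2 3 2 1 1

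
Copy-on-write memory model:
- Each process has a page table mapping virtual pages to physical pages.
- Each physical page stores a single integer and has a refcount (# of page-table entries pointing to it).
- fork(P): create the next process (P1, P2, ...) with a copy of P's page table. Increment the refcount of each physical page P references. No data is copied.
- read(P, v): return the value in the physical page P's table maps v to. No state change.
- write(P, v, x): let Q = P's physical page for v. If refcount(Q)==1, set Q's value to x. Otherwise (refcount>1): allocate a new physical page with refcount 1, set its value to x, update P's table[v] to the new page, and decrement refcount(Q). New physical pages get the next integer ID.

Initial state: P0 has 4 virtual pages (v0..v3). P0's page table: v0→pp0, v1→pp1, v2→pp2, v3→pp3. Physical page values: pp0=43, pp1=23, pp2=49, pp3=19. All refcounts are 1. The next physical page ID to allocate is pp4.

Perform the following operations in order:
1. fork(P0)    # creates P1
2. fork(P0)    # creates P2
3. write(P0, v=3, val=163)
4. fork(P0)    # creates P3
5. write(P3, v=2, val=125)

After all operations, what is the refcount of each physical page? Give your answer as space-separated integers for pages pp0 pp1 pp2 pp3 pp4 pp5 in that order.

Op 1: fork(P0) -> P1. 4 ppages; refcounts: pp0:2 pp1:2 pp2:2 pp3:2
Op 2: fork(P0) -> P2. 4 ppages; refcounts: pp0:3 pp1:3 pp2:3 pp3:3
Op 3: write(P0, v3, 163). refcount(pp3)=3>1 -> COPY to pp4. 5 ppages; refcounts: pp0:3 pp1:3 pp2:3 pp3:2 pp4:1
Op 4: fork(P0) -> P3. 5 ppages; refcounts: pp0:4 pp1:4 pp2:4 pp3:2 pp4:2
Op 5: write(P3, v2, 125). refcount(pp2)=4>1 -> COPY to pp5. 6 ppages; refcounts: pp0:4 pp1:4 pp2:3 pp3:2 pp4:2 pp5:1

Answer: 4 4 3 2 2 1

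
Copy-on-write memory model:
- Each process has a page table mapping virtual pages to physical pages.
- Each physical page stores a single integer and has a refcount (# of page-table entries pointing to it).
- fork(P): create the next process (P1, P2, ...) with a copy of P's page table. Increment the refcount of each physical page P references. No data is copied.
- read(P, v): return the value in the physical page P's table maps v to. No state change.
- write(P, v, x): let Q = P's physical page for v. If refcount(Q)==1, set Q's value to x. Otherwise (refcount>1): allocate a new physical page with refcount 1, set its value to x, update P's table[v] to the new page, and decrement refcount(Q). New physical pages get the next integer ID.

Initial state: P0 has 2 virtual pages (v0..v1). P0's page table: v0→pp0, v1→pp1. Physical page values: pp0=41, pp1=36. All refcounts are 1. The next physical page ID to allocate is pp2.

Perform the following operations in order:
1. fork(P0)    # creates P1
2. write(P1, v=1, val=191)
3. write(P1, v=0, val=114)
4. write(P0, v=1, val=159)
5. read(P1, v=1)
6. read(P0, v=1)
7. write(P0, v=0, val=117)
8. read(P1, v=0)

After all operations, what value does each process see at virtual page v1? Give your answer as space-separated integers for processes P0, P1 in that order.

Op 1: fork(P0) -> P1. 2 ppages; refcounts: pp0:2 pp1:2
Op 2: write(P1, v1, 191). refcount(pp1)=2>1 -> COPY to pp2. 3 ppages; refcounts: pp0:2 pp1:1 pp2:1
Op 3: write(P1, v0, 114). refcount(pp0)=2>1 -> COPY to pp3. 4 ppages; refcounts: pp0:1 pp1:1 pp2:1 pp3:1
Op 4: write(P0, v1, 159). refcount(pp1)=1 -> write in place. 4 ppages; refcounts: pp0:1 pp1:1 pp2:1 pp3:1
Op 5: read(P1, v1) -> 191. No state change.
Op 6: read(P0, v1) -> 159. No state change.
Op 7: write(P0, v0, 117). refcount(pp0)=1 -> write in place. 4 ppages; refcounts: pp0:1 pp1:1 pp2:1 pp3:1
Op 8: read(P1, v0) -> 114. No state change.
P0: v1 -> pp1 = 159
P1: v1 -> pp2 = 191

Answer: 159 191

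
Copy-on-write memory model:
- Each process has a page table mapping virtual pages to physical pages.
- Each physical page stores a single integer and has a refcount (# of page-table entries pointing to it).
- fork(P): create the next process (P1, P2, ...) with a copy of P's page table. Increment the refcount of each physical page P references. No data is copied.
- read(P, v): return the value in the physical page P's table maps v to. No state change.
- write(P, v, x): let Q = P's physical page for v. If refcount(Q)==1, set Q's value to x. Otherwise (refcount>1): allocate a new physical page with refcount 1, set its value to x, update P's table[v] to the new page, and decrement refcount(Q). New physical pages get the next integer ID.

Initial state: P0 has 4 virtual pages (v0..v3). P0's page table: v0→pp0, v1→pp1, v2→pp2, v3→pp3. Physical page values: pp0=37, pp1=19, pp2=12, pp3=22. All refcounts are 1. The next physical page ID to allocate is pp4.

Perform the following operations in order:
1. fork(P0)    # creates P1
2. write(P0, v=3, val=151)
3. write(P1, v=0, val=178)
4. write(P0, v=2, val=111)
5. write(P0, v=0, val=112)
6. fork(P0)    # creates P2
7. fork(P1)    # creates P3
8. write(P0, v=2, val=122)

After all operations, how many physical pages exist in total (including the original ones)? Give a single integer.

Answer: 8

Derivation:
Op 1: fork(P0) -> P1. 4 ppages; refcounts: pp0:2 pp1:2 pp2:2 pp3:2
Op 2: write(P0, v3, 151). refcount(pp3)=2>1 -> COPY to pp4. 5 ppages; refcounts: pp0:2 pp1:2 pp2:2 pp3:1 pp4:1
Op 3: write(P1, v0, 178). refcount(pp0)=2>1 -> COPY to pp5. 6 ppages; refcounts: pp0:1 pp1:2 pp2:2 pp3:1 pp4:1 pp5:1
Op 4: write(P0, v2, 111). refcount(pp2)=2>1 -> COPY to pp6. 7 ppages; refcounts: pp0:1 pp1:2 pp2:1 pp3:1 pp4:1 pp5:1 pp6:1
Op 5: write(P0, v0, 112). refcount(pp0)=1 -> write in place. 7 ppages; refcounts: pp0:1 pp1:2 pp2:1 pp3:1 pp4:1 pp5:1 pp6:1
Op 6: fork(P0) -> P2. 7 ppages; refcounts: pp0:2 pp1:3 pp2:1 pp3:1 pp4:2 pp5:1 pp6:2
Op 7: fork(P1) -> P3. 7 ppages; refcounts: pp0:2 pp1:4 pp2:2 pp3:2 pp4:2 pp5:2 pp6:2
Op 8: write(P0, v2, 122). refcount(pp6)=2>1 -> COPY to pp7. 8 ppages; refcounts: pp0:2 pp1:4 pp2:2 pp3:2 pp4:2 pp5:2 pp6:1 pp7:1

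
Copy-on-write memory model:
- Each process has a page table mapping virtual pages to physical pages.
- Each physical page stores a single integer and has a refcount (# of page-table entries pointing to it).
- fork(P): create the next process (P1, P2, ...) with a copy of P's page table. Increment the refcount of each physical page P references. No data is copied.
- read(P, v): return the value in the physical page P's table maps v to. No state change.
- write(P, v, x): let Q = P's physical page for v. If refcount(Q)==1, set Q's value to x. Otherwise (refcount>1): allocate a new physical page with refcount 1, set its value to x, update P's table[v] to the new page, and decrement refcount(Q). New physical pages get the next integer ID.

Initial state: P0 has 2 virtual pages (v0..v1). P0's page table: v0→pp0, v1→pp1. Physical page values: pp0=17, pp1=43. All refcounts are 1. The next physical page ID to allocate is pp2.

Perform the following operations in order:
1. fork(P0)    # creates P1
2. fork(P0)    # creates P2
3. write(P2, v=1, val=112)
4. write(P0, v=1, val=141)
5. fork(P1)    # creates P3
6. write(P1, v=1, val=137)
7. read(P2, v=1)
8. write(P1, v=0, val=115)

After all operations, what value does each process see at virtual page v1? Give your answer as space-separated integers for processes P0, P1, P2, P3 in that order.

Answer: 141 137 112 43

Derivation:
Op 1: fork(P0) -> P1. 2 ppages; refcounts: pp0:2 pp1:2
Op 2: fork(P0) -> P2. 2 ppages; refcounts: pp0:3 pp1:3
Op 3: write(P2, v1, 112). refcount(pp1)=3>1 -> COPY to pp2. 3 ppages; refcounts: pp0:3 pp1:2 pp2:1
Op 4: write(P0, v1, 141). refcount(pp1)=2>1 -> COPY to pp3. 4 ppages; refcounts: pp0:3 pp1:1 pp2:1 pp3:1
Op 5: fork(P1) -> P3. 4 ppages; refcounts: pp0:4 pp1:2 pp2:1 pp3:1
Op 6: write(P1, v1, 137). refcount(pp1)=2>1 -> COPY to pp4. 5 ppages; refcounts: pp0:4 pp1:1 pp2:1 pp3:1 pp4:1
Op 7: read(P2, v1) -> 112. No state change.
Op 8: write(P1, v0, 115). refcount(pp0)=4>1 -> COPY to pp5. 6 ppages; refcounts: pp0:3 pp1:1 pp2:1 pp3:1 pp4:1 pp5:1
P0: v1 -> pp3 = 141
P1: v1 -> pp4 = 137
P2: v1 -> pp2 = 112
P3: v1 -> pp1 = 43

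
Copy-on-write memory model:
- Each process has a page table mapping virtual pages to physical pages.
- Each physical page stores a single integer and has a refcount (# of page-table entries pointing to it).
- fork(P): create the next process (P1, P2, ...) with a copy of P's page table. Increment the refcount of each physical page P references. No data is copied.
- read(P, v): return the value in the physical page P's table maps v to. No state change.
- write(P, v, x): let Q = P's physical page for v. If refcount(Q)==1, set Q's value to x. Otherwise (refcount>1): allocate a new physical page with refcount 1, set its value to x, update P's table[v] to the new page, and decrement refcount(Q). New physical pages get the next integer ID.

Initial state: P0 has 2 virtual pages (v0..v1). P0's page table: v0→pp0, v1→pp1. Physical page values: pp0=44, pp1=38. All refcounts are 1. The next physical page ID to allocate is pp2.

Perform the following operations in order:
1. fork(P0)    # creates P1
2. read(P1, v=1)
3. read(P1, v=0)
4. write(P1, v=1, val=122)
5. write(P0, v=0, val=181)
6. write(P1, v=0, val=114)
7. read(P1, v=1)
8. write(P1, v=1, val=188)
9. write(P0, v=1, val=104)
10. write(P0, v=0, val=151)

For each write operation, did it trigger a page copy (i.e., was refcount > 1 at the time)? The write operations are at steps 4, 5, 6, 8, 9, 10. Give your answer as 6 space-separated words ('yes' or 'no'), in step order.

Op 1: fork(P0) -> P1. 2 ppages; refcounts: pp0:2 pp1:2
Op 2: read(P1, v1) -> 38. No state change.
Op 3: read(P1, v0) -> 44. No state change.
Op 4: write(P1, v1, 122). refcount(pp1)=2>1 -> COPY to pp2. 3 ppages; refcounts: pp0:2 pp1:1 pp2:1
Op 5: write(P0, v0, 181). refcount(pp0)=2>1 -> COPY to pp3. 4 ppages; refcounts: pp0:1 pp1:1 pp2:1 pp3:1
Op 6: write(P1, v0, 114). refcount(pp0)=1 -> write in place. 4 ppages; refcounts: pp0:1 pp1:1 pp2:1 pp3:1
Op 7: read(P1, v1) -> 122. No state change.
Op 8: write(P1, v1, 188). refcount(pp2)=1 -> write in place. 4 ppages; refcounts: pp0:1 pp1:1 pp2:1 pp3:1
Op 9: write(P0, v1, 104). refcount(pp1)=1 -> write in place. 4 ppages; refcounts: pp0:1 pp1:1 pp2:1 pp3:1
Op 10: write(P0, v0, 151). refcount(pp3)=1 -> write in place. 4 ppages; refcounts: pp0:1 pp1:1 pp2:1 pp3:1

yes yes no no no no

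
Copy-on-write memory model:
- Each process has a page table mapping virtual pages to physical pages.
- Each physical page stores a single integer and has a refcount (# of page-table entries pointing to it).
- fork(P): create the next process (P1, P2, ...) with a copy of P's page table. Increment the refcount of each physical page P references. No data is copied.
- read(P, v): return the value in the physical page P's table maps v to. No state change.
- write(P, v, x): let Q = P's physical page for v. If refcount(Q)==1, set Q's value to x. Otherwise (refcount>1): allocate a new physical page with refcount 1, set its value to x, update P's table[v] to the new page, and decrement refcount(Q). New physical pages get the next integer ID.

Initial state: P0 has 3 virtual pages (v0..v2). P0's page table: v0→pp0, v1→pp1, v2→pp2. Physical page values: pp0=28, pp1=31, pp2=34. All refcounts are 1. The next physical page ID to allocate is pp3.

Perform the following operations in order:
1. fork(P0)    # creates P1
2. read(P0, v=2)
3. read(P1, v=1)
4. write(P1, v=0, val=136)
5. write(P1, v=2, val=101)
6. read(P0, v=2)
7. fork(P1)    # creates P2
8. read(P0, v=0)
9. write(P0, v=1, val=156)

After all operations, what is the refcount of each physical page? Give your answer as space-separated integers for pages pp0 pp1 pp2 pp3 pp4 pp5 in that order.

Op 1: fork(P0) -> P1. 3 ppages; refcounts: pp0:2 pp1:2 pp2:2
Op 2: read(P0, v2) -> 34. No state change.
Op 3: read(P1, v1) -> 31. No state change.
Op 4: write(P1, v0, 136). refcount(pp0)=2>1 -> COPY to pp3. 4 ppages; refcounts: pp0:1 pp1:2 pp2:2 pp3:1
Op 5: write(P1, v2, 101). refcount(pp2)=2>1 -> COPY to pp4. 5 ppages; refcounts: pp0:1 pp1:2 pp2:1 pp3:1 pp4:1
Op 6: read(P0, v2) -> 34. No state change.
Op 7: fork(P1) -> P2. 5 ppages; refcounts: pp0:1 pp1:3 pp2:1 pp3:2 pp4:2
Op 8: read(P0, v0) -> 28. No state change.
Op 9: write(P0, v1, 156). refcount(pp1)=3>1 -> COPY to pp5. 6 ppages; refcounts: pp0:1 pp1:2 pp2:1 pp3:2 pp4:2 pp5:1

Answer: 1 2 1 2 2 1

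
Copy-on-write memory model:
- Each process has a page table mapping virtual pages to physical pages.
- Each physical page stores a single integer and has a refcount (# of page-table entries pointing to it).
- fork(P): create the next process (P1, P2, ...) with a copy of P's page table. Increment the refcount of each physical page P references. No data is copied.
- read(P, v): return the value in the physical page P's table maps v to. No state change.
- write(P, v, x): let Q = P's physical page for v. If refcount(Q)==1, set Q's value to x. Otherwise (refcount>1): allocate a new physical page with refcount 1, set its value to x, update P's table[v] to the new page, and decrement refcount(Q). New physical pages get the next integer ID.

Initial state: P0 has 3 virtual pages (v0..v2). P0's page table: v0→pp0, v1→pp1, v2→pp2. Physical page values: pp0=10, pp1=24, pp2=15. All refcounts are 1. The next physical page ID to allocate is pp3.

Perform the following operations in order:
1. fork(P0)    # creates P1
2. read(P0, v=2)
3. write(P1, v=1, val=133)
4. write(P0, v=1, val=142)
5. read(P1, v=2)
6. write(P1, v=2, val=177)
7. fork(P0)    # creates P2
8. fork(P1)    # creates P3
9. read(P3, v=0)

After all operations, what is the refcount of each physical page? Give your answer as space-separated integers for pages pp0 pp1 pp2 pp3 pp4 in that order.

Op 1: fork(P0) -> P1. 3 ppages; refcounts: pp0:2 pp1:2 pp2:2
Op 2: read(P0, v2) -> 15. No state change.
Op 3: write(P1, v1, 133). refcount(pp1)=2>1 -> COPY to pp3. 4 ppages; refcounts: pp0:2 pp1:1 pp2:2 pp3:1
Op 4: write(P0, v1, 142). refcount(pp1)=1 -> write in place. 4 ppages; refcounts: pp0:2 pp1:1 pp2:2 pp3:1
Op 5: read(P1, v2) -> 15. No state change.
Op 6: write(P1, v2, 177). refcount(pp2)=2>1 -> COPY to pp4. 5 ppages; refcounts: pp0:2 pp1:1 pp2:1 pp3:1 pp4:1
Op 7: fork(P0) -> P2. 5 ppages; refcounts: pp0:3 pp1:2 pp2:2 pp3:1 pp4:1
Op 8: fork(P1) -> P3. 5 ppages; refcounts: pp0:4 pp1:2 pp2:2 pp3:2 pp4:2
Op 9: read(P3, v0) -> 10. No state change.

Answer: 4 2 2 2 2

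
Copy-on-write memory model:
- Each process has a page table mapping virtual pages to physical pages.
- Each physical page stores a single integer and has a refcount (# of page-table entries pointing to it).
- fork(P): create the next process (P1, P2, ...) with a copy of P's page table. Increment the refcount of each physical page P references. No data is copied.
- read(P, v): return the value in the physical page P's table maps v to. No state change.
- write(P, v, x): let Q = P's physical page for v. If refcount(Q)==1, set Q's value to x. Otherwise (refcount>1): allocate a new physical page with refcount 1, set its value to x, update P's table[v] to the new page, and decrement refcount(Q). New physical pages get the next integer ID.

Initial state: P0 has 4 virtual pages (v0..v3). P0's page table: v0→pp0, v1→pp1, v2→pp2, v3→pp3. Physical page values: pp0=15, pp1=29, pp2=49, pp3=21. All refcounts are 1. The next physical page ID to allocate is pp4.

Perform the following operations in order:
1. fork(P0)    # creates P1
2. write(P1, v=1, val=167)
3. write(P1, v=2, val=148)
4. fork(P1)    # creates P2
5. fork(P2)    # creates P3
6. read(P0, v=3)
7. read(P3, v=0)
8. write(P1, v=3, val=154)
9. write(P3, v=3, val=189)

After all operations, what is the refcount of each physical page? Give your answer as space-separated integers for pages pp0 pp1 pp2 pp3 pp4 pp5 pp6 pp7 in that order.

Op 1: fork(P0) -> P1. 4 ppages; refcounts: pp0:2 pp1:2 pp2:2 pp3:2
Op 2: write(P1, v1, 167). refcount(pp1)=2>1 -> COPY to pp4. 5 ppages; refcounts: pp0:2 pp1:1 pp2:2 pp3:2 pp4:1
Op 3: write(P1, v2, 148). refcount(pp2)=2>1 -> COPY to pp5. 6 ppages; refcounts: pp0:2 pp1:1 pp2:1 pp3:2 pp4:1 pp5:1
Op 4: fork(P1) -> P2. 6 ppages; refcounts: pp0:3 pp1:1 pp2:1 pp3:3 pp4:2 pp5:2
Op 5: fork(P2) -> P3. 6 ppages; refcounts: pp0:4 pp1:1 pp2:1 pp3:4 pp4:3 pp5:3
Op 6: read(P0, v3) -> 21. No state change.
Op 7: read(P3, v0) -> 15. No state change.
Op 8: write(P1, v3, 154). refcount(pp3)=4>1 -> COPY to pp6. 7 ppages; refcounts: pp0:4 pp1:1 pp2:1 pp3:3 pp4:3 pp5:3 pp6:1
Op 9: write(P3, v3, 189). refcount(pp3)=3>1 -> COPY to pp7. 8 ppages; refcounts: pp0:4 pp1:1 pp2:1 pp3:2 pp4:3 pp5:3 pp6:1 pp7:1

Answer: 4 1 1 2 3 3 1 1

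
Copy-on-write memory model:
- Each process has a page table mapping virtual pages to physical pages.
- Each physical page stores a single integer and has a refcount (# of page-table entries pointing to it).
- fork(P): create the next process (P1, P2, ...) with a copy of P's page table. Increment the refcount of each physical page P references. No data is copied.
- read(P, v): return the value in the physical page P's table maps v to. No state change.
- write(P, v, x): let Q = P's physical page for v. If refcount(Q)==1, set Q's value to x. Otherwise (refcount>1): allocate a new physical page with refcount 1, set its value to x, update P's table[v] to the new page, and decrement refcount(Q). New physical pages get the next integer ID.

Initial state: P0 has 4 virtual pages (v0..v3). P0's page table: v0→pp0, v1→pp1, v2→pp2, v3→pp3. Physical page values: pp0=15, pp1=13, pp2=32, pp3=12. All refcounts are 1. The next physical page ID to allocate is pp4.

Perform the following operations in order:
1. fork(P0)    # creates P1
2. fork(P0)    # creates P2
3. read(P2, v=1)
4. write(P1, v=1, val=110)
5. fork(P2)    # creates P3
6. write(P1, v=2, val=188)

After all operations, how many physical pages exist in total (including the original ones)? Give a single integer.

Answer: 6

Derivation:
Op 1: fork(P0) -> P1. 4 ppages; refcounts: pp0:2 pp1:2 pp2:2 pp3:2
Op 2: fork(P0) -> P2. 4 ppages; refcounts: pp0:3 pp1:3 pp2:3 pp3:3
Op 3: read(P2, v1) -> 13. No state change.
Op 4: write(P1, v1, 110). refcount(pp1)=3>1 -> COPY to pp4. 5 ppages; refcounts: pp0:3 pp1:2 pp2:3 pp3:3 pp4:1
Op 5: fork(P2) -> P3. 5 ppages; refcounts: pp0:4 pp1:3 pp2:4 pp3:4 pp4:1
Op 6: write(P1, v2, 188). refcount(pp2)=4>1 -> COPY to pp5. 6 ppages; refcounts: pp0:4 pp1:3 pp2:3 pp3:4 pp4:1 pp5:1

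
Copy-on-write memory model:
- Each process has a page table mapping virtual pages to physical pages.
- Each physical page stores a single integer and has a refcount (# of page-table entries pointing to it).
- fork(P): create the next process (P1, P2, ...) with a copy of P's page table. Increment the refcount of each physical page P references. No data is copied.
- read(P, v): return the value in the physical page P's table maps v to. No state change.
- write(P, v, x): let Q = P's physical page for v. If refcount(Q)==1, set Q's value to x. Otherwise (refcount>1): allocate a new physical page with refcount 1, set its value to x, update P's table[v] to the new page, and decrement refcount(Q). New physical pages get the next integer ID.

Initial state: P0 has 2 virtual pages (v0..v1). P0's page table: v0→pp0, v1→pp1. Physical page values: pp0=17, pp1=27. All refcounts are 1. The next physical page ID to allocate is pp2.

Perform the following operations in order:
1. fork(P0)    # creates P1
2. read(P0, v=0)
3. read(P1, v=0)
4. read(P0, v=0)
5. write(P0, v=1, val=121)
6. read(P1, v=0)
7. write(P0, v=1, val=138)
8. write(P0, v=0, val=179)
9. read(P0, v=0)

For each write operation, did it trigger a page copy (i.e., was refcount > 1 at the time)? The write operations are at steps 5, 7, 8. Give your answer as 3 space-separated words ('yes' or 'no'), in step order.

Op 1: fork(P0) -> P1. 2 ppages; refcounts: pp0:2 pp1:2
Op 2: read(P0, v0) -> 17. No state change.
Op 3: read(P1, v0) -> 17. No state change.
Op 4: read(P0, v0) -> 17. No state change.
Op 5: write(P0, v1, 121). refcount(pp1)=2>1 -> COPY to pp2. 3 ppages; refcounts: pp0:2 pp1:1 pp2:1
Op 6: read(P1, v0) -> 17. No state change.
Op 7: write(P0, v1, 138). refcount(pp2)=1 -> write in place. 3 ppages; refcounts: pp0:2 pp1:1 pp2:1
Op 8: write(P0, v0, 179). refcount(pp0)=2>1 -> COPY to pp3. 4 ppages; refcounts: pp0:1 pp1:1 pp2:1 pp3:1
Op 9: read(P0, v0) -> 179. No state change.

yes no yes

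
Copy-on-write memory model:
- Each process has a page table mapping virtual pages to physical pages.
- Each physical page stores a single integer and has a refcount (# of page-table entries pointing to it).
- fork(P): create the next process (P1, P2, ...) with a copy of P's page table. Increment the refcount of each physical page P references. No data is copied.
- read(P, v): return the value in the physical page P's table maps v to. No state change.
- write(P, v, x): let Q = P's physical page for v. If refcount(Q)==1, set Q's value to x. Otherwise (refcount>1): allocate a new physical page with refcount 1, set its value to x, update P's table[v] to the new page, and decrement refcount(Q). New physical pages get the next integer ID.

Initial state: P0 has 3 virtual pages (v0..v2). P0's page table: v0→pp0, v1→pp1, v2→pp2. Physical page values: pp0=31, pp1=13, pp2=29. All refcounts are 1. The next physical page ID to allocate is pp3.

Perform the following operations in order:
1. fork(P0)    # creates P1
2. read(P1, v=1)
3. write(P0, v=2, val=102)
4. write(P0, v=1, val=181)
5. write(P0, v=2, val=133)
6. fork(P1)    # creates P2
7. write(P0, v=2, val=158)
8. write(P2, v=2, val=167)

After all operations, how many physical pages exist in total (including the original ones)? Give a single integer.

Op 1: fork(P0) -> P1. 3 ppages; refcounts: pp0:2 pp1:2 pp2:2
Op 2: read(P1, v1) -> 13. No state change.
Op 3: write(P0, v2, 102). refcount(pp2)=2>1 -> COPY to pp3. 4 ppages; refcounts: pp0:2 pp1:2 pp2:1 pp3:1
Op 4: write(P0, v1, 181). refcount(pp1)=2>1 -> COPY to pp4. 5 ppages; refcounts: pp0:2 pp1:1 pp2:1 pp3:1 pp4:1
Op 5: write(P0, v2, 133). refcount(pp3)=1 -> write in place. 5 ppages; refcounts: pp0:2 pp1:1 pp2:1 pp3:1 pp4:1
Op 6: fork(P1) -> P2. 5 ppages; refcounts: pp0:3 pp1:2 pp2:2 pp3:1 pp4:1
Op 7: write(P0, v2, 158). refcount(pp3)=1 -> write in place. 5 ppages; refcounts: pp0:3 pp1:2 pp2:2 pp3:1 pp4:1
Op 8: write(P2, v2, 167). refcount(pp2)=2>1 -> COPY to pp5. 6 ppages; refcounts: pp0:3 pp1:2 pp2:1 pp3:1 pp4:1 pp5:1

Answer: 6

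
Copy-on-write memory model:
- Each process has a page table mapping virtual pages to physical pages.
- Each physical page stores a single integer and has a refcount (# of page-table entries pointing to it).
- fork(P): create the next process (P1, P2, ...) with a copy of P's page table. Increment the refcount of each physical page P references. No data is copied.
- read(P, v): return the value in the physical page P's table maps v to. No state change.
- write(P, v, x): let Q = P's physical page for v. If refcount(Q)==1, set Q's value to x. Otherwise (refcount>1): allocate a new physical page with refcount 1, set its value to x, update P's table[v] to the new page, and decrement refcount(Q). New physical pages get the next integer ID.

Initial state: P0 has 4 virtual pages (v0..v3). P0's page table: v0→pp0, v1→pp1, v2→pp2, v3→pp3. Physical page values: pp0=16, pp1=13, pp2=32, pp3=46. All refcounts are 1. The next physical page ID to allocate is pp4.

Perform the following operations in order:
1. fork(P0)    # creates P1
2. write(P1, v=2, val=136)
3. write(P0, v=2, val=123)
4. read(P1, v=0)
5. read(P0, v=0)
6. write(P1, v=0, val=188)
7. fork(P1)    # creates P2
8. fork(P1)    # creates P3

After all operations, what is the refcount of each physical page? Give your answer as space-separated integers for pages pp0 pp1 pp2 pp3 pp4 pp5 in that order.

Answer: 1 4 1 4 3 3

Derivation:
Op 1: fork(P0) -> P1. 4 ppages; refcounts: pp0:2 pp1:2 pp2:2 pp3:2
Op 2: write(P1, v2, 136). refcount(pp2)=2>1 -> COPY to pp4. 5 ppages; refcounts: pp0:2 pp1:2 pp2:1 pp3:2 pp4:1
Op 3: write(P0, v2, 123). refcount(pp2)=1 -> write in place. 5 ppages; refcounts: pp0:2 pp1:2 pp2:1 pp3:2 pp4:1
Op 4: read(P1, v0) -> 16. No state change.
Op 5: read(P0, v0) -> 16. No state change.
Op 6: write(P1, v0, 188). refcount(pp0)=2>1 -> COPY to pp5. 6 ppages; refcounts: pp0:1 pp1:2 pp2:1 pp3:2 pp4:1 pp5:1
Op 7: fork(P1) -> P2. 6 ppages; refcounts: pp0:1 pp1:3 pp2:1 pp3:3 pp4:2 pp5:2
Op 8: fork(P1) -> P3. 6 ppages; refcounts: pp0:1 pp1:4 pp2:1 pp3:4 pp4:3 pp5:3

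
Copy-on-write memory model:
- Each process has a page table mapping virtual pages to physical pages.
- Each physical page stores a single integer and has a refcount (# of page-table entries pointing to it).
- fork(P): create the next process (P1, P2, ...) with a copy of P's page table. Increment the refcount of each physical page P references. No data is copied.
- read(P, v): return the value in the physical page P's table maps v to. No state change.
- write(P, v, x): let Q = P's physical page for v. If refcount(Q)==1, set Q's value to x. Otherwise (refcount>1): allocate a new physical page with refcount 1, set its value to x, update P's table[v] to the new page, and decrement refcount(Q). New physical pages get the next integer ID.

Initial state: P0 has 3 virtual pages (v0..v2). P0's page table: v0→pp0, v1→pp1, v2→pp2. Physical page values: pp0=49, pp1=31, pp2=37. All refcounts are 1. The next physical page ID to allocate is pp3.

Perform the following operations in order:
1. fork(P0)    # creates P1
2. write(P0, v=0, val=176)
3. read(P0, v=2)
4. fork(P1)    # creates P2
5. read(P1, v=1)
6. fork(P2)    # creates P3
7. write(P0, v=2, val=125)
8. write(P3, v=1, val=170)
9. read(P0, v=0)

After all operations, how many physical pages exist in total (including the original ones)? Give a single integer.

Op 1: fork(P0) -> P1. 3 ppages; refcounts: pp0:2 pp1:2 pp2:2
Op 2: write(P0, v0, 176). refcount(pp0)=2>1 -> COPY to pp3. 4 ppages; refcounts: pp0:1 pp1:2 pp2:2 pp3:1
Op 3: read(P0, v2) -> 37. No state change.
Op 4: fork(P1) -> P2. 4 ppages; refcounts: pp0:2 pp1:3 pp2:3 pp3:1
Op 5: read(P1, v1) -> 31. No state change.
Op 6: fork(P2) -> P3. 4 ppages; refcounts: pp0:3 pp1:4 pp2:4 pp3:1
Op 7: write(P0, v2, 125). refcount(pp2)=4>1 -> COPY to pp4. 5 ppages; refcounts: pp0:3 pp1:4 pp2:3 pp3:1 pp4:1
Op 8: write(P3, v1, 170). refcount(pp1)=4>1 -> COPY to pp5. 6 ppages; refcounts: pp0:3 pp1:3 pp2:3 pp3:1 pp4:1 pp5:1
Op 9: read(P0, v0) -> 176. No state change.

Answer: 6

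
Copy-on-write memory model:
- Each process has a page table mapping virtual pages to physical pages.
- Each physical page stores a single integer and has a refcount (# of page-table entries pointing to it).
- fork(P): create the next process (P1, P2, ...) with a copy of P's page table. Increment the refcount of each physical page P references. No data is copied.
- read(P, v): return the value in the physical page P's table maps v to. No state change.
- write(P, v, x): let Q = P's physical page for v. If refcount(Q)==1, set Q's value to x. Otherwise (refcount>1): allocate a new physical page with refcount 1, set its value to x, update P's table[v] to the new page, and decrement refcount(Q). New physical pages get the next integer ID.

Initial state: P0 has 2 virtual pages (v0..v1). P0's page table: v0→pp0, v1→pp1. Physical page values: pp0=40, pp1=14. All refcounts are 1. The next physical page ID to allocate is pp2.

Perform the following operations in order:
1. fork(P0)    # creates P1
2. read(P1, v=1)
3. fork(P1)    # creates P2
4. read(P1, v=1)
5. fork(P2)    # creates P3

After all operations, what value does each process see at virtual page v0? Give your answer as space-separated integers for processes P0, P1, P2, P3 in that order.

Op 1: fork(P0) -> P1. 2 ppages; refcounts: pp0:2 pp1:2
Op 2: read(P1, v1) -> 14. No state change.
Op 3: fork(P1) -> P2. 2 ppages; refcounts: pp0:3 pp1:3
Op 4: read(P1, v1) -> 14. No state change.
Op 5: fork(P2) -> P3. 2 ppages; refcounts: pp0:4 pp1:4
P0: v0 -> pp0 = 40
P1: v0 -> pp0 = 40
P2: v0 -> pp0 = 40
P3: v0 -> pp0 = 40

Answer: 40 40 40 40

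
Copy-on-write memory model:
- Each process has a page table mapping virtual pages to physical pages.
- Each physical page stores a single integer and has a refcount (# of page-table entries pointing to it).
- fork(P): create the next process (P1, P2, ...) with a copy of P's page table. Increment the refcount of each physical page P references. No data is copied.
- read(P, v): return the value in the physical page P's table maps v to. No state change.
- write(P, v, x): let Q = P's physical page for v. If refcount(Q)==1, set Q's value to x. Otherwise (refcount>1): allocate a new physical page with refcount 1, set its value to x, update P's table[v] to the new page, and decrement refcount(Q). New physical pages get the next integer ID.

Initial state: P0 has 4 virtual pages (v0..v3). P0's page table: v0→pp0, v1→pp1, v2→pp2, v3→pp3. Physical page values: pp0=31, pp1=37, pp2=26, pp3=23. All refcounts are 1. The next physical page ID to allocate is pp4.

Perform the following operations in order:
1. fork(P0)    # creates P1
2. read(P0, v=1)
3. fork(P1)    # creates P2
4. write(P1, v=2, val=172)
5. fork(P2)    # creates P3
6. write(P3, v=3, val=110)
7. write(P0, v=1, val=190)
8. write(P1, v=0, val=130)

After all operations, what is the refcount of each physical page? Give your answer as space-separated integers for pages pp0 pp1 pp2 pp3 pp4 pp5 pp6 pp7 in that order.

Op 1: fork(P0) -> P1. 4 ppages; refcounts: pp0:2 pp1:2 pp2:2 pp3:2
Op 2: read(P0, v1) -> 37. No state change.
Op 3: fork(P1) -> P2. 4 ppages; refcounts: pp0:3 pp1:3 pp2:3 pp3:3
Op 4: write(P1, v2, 172). refcount(pp2)=3>1 -> COPY to pp4. 5 ppages; refcounts: pp0:3 pp1:3 pp2:2 pp3:3 pp4:1
Op 5: fork(P2) -> P3. 5 ppages; refcounts: pp0:4 pp1:4 pp2:3 pp3:4 pp4:1
Op 6: write(P3, v3, 110). refcount(pp3)=4>1 -> COPY to pp5. 6 ppages; refcounts: pp0:4 pp1:4 pp2:3 pp3:3 pp4:1 pp5:1
Op 7: write(P0, v1, 190). refcount(pp1)=4>1 -> COPY to pp6. 7 ppages; refcounts: pp0:4 pp1:3 pp2:3 pp3:3 pp4:1 pp5:1 pp6:1
Op 8: write(P1, v0, 130). refcount(pp0)=4>1 -> COPY to pp7. 8 ppages; refcounts: pp0:3 pp1:3 pp2:3 pp3:3 pp4:1 pp5:1 pp6:1 pp7:1

Answer: 3 3 3 3 1 1 1 1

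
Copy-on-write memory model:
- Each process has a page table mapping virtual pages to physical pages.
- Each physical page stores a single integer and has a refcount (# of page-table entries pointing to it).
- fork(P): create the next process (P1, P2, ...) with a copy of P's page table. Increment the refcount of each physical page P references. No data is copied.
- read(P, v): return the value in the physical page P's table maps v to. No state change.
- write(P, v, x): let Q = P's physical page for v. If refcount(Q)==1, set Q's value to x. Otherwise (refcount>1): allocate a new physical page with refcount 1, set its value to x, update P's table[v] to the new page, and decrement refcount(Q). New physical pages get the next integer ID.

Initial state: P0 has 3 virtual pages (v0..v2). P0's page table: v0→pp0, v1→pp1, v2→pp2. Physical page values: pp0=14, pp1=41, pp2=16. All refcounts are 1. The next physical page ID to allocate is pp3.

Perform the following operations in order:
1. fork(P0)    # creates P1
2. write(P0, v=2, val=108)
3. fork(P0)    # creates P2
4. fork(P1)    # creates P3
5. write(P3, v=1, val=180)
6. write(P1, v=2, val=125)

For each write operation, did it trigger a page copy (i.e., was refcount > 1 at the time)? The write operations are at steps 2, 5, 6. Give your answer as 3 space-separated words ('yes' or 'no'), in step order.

Op 1: fork(P0) -> P1. 3 ppages; refcounts: pp0:2 pp1:2 pp2:2
Op 2: write(P0, v2, 108). refcount(pp2)=2>1 -> COPY to pp3. 4 ppages; refcounts: pp0:2 pp1:2 pp2:1 pp3:1
Op 3: fork(P0) -> P2. 4 ppages; refcounts: pp0:3 pp1:3 pp2:1 pp3:2
Op 4: fork(P1) -> P3. 4 ppages; refcounts: pp0:4 pp1:4 pp2:2 pp3:2
Op 5: write(P3, v1, 180). refcount(pp1)=4>1 -> COPY to pp4. 5 ppages; refcounts: pp0:4 pp1:3 pp2:2 pp3:2 pp4:1
Op 6: write(P1, v2, 125). refcount(pp2)=2>1 -> COPY to pp5. 6 ppages; refcounts: pp0:4 pp1:3 pp2:1 pp3:2 pp4:1 pp5:1

yes yes yes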